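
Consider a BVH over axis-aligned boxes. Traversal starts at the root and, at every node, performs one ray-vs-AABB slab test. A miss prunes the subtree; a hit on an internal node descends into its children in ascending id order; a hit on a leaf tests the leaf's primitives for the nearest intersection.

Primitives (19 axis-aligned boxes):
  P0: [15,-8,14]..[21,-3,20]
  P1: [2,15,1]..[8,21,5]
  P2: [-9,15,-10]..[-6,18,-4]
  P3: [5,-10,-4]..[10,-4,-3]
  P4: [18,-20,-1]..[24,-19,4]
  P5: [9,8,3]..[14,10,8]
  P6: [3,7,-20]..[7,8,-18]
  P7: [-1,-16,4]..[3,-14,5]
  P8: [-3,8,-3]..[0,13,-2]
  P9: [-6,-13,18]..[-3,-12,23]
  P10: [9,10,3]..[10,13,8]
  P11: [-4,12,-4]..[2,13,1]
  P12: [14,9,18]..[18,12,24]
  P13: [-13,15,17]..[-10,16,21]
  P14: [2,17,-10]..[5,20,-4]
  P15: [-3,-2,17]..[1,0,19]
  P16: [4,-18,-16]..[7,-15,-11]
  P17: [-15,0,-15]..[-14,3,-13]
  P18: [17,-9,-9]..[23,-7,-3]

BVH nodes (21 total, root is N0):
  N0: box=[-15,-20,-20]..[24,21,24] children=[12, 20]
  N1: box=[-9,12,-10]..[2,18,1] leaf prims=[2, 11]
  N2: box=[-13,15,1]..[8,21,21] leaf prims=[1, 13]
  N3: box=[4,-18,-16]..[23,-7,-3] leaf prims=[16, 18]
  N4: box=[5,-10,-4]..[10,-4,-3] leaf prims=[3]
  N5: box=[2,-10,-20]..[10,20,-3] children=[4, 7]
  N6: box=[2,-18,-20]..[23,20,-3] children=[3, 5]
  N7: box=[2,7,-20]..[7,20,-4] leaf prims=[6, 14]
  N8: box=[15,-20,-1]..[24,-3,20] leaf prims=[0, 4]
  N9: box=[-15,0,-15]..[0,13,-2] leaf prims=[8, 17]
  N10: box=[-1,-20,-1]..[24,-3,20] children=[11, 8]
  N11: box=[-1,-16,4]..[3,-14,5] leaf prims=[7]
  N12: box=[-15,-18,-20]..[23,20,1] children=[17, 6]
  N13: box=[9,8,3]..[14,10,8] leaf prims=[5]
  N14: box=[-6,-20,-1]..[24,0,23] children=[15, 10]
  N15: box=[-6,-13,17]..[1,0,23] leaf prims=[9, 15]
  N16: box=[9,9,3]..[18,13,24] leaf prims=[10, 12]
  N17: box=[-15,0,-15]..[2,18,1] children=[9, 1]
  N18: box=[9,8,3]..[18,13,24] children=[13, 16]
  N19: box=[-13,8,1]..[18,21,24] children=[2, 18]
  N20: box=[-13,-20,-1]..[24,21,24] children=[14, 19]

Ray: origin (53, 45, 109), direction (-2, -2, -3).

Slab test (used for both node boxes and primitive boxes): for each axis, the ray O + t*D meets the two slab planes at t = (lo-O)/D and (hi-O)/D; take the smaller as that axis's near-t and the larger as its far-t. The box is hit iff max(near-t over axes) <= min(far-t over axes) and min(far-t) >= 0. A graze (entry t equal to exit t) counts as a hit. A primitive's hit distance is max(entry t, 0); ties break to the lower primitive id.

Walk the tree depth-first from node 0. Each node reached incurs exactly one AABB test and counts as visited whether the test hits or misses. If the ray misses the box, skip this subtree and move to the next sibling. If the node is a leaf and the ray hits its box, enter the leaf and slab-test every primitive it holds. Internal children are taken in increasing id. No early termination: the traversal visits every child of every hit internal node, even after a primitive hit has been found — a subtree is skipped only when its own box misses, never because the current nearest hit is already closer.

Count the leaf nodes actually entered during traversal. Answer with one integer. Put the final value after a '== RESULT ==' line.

Trace the traversal:
N0 x:[29/2,34] y:[12,65/2] z:[85/3,43] -> hit [85/3,65/2], descend [12, 20]
  N12 x:[15,34] y:[25/2,63/2] z:[36,43] -> miss, prune
  N20 x:[29/2,33] y:[12,65/2] z:[85/3,110/3] -> hit [85/3,65/2], descend [14, 19]
    N14 x:[29/2,59/2] y:[45/2,65/2] z:[86/3,110/3] -> hit [86/3,59/2], descend [10, 15]
      N10 x:[29/2,27] y:[24,65/2] z:[89/3,110/3] -> miss, prune
      N15 x:[26,59/2] y:[45/2,29] z:[86/3,92/3] -> hit [86/3,29] leaf, test {P9@t=86/3, P15(miss)}
    N19 x:[35/2,33] y:[12,37/2] z:[85/3,36] -> miss, prune

7 AABB tests over nodes [0, 12, 20, 14, 10, 15, 19]; 1 leaf entered; closest P9.

== RESULT ==
1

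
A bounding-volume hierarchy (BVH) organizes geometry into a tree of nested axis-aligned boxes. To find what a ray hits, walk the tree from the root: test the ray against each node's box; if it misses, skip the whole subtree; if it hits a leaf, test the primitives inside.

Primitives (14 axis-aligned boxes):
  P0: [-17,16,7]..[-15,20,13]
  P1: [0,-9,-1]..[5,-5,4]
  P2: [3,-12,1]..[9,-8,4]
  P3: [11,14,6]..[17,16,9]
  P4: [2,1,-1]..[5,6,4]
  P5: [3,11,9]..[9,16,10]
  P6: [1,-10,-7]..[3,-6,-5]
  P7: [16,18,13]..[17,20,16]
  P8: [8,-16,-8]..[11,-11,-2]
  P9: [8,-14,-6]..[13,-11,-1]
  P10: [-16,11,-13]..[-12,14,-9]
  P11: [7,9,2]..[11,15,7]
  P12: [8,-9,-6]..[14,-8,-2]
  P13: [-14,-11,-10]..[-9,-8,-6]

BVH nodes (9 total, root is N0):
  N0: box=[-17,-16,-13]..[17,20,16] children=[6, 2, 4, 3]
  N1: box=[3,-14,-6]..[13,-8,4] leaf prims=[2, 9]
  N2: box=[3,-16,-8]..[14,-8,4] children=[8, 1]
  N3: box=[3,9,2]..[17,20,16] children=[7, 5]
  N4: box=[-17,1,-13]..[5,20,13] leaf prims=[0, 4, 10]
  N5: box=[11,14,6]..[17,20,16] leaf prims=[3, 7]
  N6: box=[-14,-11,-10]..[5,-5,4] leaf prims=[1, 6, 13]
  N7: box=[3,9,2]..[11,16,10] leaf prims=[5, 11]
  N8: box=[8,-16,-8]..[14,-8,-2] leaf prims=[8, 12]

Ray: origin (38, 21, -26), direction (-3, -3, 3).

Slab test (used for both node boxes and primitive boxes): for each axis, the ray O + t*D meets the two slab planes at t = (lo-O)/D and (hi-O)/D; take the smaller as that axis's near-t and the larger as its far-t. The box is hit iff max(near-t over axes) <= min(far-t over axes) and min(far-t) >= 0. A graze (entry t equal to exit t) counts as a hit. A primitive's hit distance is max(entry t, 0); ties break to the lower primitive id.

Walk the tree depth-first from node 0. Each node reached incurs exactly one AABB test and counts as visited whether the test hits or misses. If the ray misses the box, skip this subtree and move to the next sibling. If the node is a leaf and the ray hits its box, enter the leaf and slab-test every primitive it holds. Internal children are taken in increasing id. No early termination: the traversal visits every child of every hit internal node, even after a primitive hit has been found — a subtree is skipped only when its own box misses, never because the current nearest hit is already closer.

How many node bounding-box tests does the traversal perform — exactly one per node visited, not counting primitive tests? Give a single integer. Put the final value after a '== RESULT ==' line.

Traverse from the root:
N0 x:[7,55/3] y:[1/3,37/3] z:[13/3,14] -> hit [7,37/3], descend [2, 3, 4, 6]
  N2 x:[8,35/3] y:[29/3,37/3] z:[6,10] -> hit [29/3,10], descend [1, 8]
    N1 x:[25/3,35/3] y:[29/3,35/3] z:[20/3,10] -> hit [29/3,10] leaf, test {P2@t=29/3, P9(miss)}
    N8 x:[8,10] y:[29/3,37/3] z:[6,8] -> miss, prune
  N3 x:[7,35/3] y:[1/3,4] z:[28/3,14] -> miss, prune
  N4 x:[11,55/3] y:[1/3,20/3] z:[13/3,13] -> miss, prune
  N6 x:[11,52/3] y:[26/3,32/3] z:[16/3,10] -> miss, prune

7 AABB tests over nodes [0, 2, 1, 8, 3, 4, 6]; 1 leaf entered; closest P2.

== RESULT ==
7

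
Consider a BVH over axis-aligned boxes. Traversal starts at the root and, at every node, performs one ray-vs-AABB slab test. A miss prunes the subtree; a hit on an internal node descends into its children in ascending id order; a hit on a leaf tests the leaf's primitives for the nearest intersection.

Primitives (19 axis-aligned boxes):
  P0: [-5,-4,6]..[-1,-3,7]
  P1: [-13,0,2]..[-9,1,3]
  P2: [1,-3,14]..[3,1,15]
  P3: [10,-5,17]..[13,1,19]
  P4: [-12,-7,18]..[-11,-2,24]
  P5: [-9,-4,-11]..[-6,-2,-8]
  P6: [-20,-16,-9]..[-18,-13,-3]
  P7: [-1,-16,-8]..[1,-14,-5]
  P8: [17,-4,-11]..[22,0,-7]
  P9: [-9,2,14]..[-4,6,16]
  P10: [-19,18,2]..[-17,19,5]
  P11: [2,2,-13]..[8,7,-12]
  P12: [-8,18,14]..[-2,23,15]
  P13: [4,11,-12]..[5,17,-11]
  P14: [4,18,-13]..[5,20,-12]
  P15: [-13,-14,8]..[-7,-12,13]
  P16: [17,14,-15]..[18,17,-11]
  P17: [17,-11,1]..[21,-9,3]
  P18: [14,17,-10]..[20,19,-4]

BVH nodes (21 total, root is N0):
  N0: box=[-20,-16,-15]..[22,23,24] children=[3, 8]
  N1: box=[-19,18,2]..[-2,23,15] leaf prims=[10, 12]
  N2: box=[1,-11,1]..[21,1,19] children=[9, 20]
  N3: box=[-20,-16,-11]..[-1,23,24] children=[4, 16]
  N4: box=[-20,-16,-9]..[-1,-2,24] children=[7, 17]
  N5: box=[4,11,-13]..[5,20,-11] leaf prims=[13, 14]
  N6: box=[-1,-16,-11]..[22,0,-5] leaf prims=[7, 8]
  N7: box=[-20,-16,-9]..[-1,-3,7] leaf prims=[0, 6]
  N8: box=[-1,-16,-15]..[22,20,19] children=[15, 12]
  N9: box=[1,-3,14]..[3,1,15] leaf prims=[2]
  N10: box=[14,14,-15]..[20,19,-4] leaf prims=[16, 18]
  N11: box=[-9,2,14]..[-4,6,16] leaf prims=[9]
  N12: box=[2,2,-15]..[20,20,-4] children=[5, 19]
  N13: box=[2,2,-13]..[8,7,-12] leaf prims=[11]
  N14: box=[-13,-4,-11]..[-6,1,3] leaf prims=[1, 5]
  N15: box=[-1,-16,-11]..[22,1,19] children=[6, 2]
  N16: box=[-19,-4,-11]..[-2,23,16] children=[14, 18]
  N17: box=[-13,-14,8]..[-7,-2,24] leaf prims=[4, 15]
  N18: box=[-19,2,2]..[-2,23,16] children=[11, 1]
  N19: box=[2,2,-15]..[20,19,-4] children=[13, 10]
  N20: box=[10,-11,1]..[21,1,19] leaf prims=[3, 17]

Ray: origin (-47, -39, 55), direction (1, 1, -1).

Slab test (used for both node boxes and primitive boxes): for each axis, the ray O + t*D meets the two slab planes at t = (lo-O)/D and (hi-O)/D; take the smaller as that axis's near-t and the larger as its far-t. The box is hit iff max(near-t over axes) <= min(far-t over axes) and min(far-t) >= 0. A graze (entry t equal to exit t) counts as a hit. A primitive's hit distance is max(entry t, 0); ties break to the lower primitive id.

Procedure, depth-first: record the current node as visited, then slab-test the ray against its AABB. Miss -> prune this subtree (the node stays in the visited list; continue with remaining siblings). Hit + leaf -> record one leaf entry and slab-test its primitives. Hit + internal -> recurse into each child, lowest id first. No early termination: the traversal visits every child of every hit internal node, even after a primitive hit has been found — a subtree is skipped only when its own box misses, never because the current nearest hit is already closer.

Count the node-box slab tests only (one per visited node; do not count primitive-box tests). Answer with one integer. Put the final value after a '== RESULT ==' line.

Walk:
N0 x:[27,69] y:[23,62] z:[31,70] -> hit [31,62], descend [3, 8]
  N3 x:[27,46] y:[23,62] z:[31,66] -> hit [31,46], descend [4, 16]
    N4 x:[27,46] y:[23,37] z:[31,64] -> hit [31,37], descend [7, 17]
      N7 x:[27,46] y:[23,36] z:[48,64] -> miss, prune
      N17 x:[34,40] y:[25,37] z:[31,47] -> hit [34,37] leaf, test {P4@t=35, P15(miss)}
    N16 x:[28,45] y:[35,62] z:[39,66] -> hit [39,45], descend [14, 18]
      N14 x:[34,41] y:[35,40] z:[52,66] -> miss, prune
      N18 x:[28,45] y:[41,62] z:[39,53] -> hit [41,45], descend [1, 11]
        N1 x:[28,45] y:[57,62] z:[40,53] -> miss, prune
        N11 x:[38,43] y:[41,45] z:[39,41] -> hit [41,41] leaf, test {P9@t=41}
  N8 x:[46,69] y:[23,59] z:[36,70] -> hit [46,59], descend [12, 15]
    N12 x:[49,67] y:[41,59] z:[59,70] -> hit [59,59], descend [5, 19]
      N5 x:[51,52] y:[50,59] z:[66,68] -> miss, prune
      N19 x:[49,67] y:[41,58] z:[59,70] -> miss, prune
    N15 x:[46,69] y:[23,40] z:[36,66] -> miss, prune

order=[0, 3, 4, 7, 17, 16, 14, 18, 1, 11, 8, 12, 5, 19, 15]  |boxes|=15  |leaves|=2  hit=P4

== RESULT ==
15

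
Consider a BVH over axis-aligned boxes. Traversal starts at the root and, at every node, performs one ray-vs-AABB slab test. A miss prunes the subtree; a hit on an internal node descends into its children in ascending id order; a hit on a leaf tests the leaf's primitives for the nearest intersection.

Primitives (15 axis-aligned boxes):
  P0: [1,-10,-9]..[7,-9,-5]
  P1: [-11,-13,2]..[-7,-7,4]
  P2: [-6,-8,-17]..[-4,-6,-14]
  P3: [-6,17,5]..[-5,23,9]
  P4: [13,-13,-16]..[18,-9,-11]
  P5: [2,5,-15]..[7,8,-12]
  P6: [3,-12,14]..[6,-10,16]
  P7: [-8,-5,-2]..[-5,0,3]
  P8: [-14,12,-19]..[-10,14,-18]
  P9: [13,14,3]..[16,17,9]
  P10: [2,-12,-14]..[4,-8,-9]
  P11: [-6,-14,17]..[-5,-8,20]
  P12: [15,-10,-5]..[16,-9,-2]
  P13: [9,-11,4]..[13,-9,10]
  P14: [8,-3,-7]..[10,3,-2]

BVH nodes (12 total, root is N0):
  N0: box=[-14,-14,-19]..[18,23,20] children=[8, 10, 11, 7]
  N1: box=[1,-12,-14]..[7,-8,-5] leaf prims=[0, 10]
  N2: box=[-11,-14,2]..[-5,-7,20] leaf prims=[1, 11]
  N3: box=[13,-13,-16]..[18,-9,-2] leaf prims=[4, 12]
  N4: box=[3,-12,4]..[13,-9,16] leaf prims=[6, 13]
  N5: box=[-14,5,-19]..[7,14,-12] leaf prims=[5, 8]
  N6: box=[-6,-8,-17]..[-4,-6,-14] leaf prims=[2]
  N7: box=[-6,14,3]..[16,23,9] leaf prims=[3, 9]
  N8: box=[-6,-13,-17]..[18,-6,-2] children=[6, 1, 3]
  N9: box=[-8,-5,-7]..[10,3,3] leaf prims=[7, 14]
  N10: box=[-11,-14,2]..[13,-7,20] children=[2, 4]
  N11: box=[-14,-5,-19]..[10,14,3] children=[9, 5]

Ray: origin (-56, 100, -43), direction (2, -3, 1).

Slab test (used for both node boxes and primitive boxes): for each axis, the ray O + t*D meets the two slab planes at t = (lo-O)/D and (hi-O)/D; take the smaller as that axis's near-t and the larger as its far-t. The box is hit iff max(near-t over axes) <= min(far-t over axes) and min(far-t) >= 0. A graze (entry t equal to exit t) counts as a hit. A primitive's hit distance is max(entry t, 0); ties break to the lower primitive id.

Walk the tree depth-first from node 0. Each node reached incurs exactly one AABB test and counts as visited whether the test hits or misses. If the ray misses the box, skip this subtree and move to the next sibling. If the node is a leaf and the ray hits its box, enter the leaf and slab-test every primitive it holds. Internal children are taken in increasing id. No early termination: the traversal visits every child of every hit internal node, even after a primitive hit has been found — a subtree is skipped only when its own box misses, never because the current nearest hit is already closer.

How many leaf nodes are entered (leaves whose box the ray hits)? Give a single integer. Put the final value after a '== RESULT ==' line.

Walk:
N0 x:[21,37] y:[77/3,38] z:[24,63] -> hit [77/3,37], descend [7, 8, 10, 11]
  N7 x:[25,36] y:[77/3,86/3] z:[46,52] -> miss, prune
  N8 x:[25,37] y:[106/3,113/3] z:[26,41] -> hit [106/3,37], descend [1, 3, 6]
    N1 x:[57/2,63/2] y:[36,112/3] z:[29,38] -> miss, prune
    N3 x:[69/2,37] y:[109/3,113/3] z:[27,41] -> hit [109/3,37] leaf, test {P4(miss), P12(miss)}
    N6 x:[25,26] y:[106/3,36] z:[26,29] -> miss, prune
  N10 x:[45/2,69/2] y:[107/3,38] z:[45,63] -> miss, prune
  N11 x:[21,33] y:[86/3,35] z:[24,46] -> hit [86/3,33], descend [5, 9]
    N5 x:[21,63/2] y:[86/3,95/3] z:[24,31] -> hit [86/3,31] leaf, test {P5@t=92/3, P8(miss)}
    N9 x:[24,33] y:[97/3,35] z:[36,46] -> miss, prune

10 AABB tests over nodes [0, 7, 8, 1, 3, 6, 10, 11, 5, 9]; 2 leaves entered; closest P5.

== RESULT ==
2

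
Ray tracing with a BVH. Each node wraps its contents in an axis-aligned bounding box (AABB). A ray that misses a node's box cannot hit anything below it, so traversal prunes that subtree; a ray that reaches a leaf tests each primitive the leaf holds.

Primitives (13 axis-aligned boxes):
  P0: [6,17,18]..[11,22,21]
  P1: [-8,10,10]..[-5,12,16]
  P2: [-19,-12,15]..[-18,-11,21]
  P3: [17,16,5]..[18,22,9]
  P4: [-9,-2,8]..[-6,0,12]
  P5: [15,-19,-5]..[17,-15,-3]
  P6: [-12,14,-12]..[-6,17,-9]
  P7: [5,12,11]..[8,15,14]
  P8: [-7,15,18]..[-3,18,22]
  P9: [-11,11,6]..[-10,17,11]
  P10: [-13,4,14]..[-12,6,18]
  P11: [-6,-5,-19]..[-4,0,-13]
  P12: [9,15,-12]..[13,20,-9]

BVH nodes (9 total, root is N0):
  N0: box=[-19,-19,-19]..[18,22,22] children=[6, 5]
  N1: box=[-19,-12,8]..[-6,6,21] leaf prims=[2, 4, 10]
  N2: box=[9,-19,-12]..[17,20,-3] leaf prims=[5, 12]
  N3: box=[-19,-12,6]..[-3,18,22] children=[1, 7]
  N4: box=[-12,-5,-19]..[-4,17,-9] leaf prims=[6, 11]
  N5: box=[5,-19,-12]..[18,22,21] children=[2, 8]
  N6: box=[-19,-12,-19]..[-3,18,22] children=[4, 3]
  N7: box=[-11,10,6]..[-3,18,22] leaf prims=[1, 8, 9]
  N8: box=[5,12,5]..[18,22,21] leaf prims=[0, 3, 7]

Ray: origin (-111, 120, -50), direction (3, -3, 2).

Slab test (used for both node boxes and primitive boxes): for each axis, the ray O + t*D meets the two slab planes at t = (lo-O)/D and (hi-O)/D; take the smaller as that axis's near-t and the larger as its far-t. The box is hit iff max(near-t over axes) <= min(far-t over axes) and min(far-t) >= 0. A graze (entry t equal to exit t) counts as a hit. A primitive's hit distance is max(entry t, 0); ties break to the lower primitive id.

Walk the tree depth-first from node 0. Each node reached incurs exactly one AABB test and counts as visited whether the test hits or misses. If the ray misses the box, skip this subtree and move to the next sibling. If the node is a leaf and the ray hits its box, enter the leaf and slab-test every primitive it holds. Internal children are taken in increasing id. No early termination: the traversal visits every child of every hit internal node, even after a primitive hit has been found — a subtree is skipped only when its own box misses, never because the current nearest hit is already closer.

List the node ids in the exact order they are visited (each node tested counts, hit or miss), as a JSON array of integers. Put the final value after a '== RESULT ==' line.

Trace the traversal:
N0 x:[92/3,43] y:[98/3,139/3] z:[31/2,36] -> hit [98/3,36], descend [5, 6]
  N5 x:[116/3,43] y:[98/3,139/3] z:[19,71/2] -> miss, prune
  N6 x:[92/3,36] y:[34,44] z:[31/2,36] -> hit [34,36], descend [3, 4]
    N3 x:[92/3,36] y:[34,44] z:[28,36] -> hit [34,36], descend [1, 7]
      N1 x:[92/3,35] y:[38,44] z:[29,71/2] -> miss, prune
      N7 x:[100/3,36] y:[34,110/3] z:[28,36] -> hit [34,36] leaf, test {P1(miss), P8@t=104/3, P9(miss)}
    N4 x:[33,107/3] y:[103/3,125/3] z:[31/2,41/2] -> miss, prune

order=[0, 5, 6, 3, 1, 7, 4]  |boxes|=7  |leaves|=1  hit=P8

== RESULT ==
[0, 5, 6, 3, 1, 7, 4]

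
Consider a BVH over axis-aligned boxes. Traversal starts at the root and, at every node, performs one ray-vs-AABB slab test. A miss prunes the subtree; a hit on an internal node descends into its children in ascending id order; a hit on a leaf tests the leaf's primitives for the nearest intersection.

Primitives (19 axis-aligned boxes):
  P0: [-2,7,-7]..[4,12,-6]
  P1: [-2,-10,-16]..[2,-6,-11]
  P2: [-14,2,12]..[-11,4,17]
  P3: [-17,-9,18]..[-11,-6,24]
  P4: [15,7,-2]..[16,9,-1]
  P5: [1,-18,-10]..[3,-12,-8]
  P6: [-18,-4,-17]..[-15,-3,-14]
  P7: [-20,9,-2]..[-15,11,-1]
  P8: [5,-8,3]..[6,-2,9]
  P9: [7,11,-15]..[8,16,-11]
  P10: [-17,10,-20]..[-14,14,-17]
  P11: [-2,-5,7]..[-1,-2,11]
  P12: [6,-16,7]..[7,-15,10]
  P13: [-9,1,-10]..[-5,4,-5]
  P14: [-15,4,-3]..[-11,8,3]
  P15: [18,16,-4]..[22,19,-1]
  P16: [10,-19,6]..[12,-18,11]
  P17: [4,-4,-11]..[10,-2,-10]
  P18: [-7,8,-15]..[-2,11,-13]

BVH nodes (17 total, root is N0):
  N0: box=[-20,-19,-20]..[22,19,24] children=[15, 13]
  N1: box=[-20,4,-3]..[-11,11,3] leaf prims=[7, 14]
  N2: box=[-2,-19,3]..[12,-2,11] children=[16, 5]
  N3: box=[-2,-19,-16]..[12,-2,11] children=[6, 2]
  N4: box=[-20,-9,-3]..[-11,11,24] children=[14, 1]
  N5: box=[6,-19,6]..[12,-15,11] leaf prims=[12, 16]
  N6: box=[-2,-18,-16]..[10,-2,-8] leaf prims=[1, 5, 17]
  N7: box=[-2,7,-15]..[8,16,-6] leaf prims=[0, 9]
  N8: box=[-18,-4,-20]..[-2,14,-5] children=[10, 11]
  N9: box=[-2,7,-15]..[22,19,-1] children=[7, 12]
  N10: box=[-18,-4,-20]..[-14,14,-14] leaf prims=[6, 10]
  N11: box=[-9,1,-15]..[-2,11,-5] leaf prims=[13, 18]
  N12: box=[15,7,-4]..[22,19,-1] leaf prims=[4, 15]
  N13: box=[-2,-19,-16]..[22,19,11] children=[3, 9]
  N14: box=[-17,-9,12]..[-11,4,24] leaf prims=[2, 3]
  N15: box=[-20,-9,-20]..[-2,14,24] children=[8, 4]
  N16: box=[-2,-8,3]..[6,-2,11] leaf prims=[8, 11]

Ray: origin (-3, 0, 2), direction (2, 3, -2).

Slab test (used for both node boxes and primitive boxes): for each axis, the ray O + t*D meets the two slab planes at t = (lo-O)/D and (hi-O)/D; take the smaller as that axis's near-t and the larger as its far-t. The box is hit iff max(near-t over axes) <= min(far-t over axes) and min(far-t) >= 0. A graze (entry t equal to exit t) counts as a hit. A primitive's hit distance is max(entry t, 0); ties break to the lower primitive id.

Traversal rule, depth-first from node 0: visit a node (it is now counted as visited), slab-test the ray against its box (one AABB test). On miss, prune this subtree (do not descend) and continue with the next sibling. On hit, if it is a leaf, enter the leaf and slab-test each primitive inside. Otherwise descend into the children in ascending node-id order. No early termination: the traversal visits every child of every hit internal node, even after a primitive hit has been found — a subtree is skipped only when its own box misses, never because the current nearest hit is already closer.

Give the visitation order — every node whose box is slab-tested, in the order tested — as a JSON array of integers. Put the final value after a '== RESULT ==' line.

Trace the traversal:
N0 x:[-17/2,25/2] y:[-19/3,19/3] z:[-11,11] -> hit [-19/3,19/3], descend [13, 15]
  N13 x:[1/2,25/2] y:[-19/3,19/3] z:[-9/2,9] -> hit [1/2,19/3], descend [3, 9]
    N3 x:[1/2,15/2] y:[-19/3,-2/3] z:[-9/2,9] -> miss, prune
    N9 x:[1/2,25/2] y:[7/3,19/3] z:[3/2,17/2] -> hit [7/3,19/3], descend [7, 12]
      N7 x:[1/2,11/2] y:[7/3,16/3] z:[4,17/2] -> hit [4,16/3] leaf, test {P0(miss), P9(miss)}
      N12 x:[9,25/2] y:[7/3,19/3] z:[3/2,3] -> miss, prune
  N15 x:[-17/2,1/2] y:[-3,14/3] z:[-11,11] -> hit [-3,1/2], descend [4, 8]
    N4 x:[-17/2,-4] y:[-3,11/3] z:[-11,5/2] -> miss, prune
    N8 x:[-15/2,1/2] y:[-4/3,14/3] z:[7/2,11] -> miss, prune

Visited [0, 13, 3, 9, 7, 12, 15, 4, 8]. Tests: 9 box, 1 leaf. Nearest: miss.

== RESULT ==
[0, 13, 3, 9, 7, 12, 15, 4, 8]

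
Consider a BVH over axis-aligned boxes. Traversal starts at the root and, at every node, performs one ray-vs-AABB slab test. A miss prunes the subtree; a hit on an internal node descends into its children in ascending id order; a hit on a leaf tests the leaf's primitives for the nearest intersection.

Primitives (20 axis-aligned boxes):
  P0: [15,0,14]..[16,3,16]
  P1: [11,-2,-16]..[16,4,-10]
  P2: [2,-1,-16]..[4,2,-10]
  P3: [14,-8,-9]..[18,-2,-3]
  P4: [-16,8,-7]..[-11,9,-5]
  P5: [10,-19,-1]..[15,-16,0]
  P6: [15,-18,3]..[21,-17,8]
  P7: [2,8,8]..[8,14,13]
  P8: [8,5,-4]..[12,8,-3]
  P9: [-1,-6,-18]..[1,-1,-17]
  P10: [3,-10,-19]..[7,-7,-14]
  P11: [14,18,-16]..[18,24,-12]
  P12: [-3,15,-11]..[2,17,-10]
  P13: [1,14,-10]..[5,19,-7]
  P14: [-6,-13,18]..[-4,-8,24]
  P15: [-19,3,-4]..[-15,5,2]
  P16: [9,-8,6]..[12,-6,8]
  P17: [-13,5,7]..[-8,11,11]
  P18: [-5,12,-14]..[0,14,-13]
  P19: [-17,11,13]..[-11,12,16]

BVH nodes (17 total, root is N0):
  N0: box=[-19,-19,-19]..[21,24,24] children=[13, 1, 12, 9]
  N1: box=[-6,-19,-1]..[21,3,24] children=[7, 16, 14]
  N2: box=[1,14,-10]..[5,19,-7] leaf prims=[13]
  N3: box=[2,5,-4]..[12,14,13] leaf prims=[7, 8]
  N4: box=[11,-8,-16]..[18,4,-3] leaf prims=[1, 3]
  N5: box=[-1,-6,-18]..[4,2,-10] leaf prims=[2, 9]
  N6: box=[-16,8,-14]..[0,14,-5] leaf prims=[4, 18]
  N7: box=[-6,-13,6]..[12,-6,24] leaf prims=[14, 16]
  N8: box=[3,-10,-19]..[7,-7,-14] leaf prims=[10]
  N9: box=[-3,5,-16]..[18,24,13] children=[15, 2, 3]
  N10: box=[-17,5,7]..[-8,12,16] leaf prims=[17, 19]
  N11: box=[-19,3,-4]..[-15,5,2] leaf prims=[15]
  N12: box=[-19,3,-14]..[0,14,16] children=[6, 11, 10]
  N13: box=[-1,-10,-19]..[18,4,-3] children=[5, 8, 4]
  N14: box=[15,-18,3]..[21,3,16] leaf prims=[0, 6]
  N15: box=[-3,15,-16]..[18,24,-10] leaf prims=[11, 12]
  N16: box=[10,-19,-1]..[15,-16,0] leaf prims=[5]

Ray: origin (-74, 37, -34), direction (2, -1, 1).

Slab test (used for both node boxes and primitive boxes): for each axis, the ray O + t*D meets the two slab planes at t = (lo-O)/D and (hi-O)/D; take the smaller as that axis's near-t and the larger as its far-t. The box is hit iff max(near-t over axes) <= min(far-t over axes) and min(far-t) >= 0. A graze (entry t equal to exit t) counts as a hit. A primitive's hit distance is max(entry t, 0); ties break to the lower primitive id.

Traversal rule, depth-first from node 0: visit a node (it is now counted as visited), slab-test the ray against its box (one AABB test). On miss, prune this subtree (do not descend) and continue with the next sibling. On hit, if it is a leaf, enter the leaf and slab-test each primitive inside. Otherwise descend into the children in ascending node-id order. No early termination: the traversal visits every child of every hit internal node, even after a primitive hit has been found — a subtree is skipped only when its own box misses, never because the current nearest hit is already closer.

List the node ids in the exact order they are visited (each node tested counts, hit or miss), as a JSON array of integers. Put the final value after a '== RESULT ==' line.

Trace the traversal:
N0 x:[55/2,95/2] y:[13,56] z:[15,58] -> hit [55/2,95/2], descend [1, 9, 12, 13]
  N1 x:[34,95/2] y:[34,56] z:[33,58] -> hit [34,95/2], descend [7, 14, 16]
    N7 x:[34,43] y:[43,50] z:[40,58] -> hit [43,43] leaf, test {P14(miss), P16(miss)}
    N14 x:[89/2,95/2] y:[34,55] z:[37,50] -> hit [89/2,95/2] leaf, test {P0(miss), P6(miss)}
    N16 x:[42,89/2] y:[53,56] z:[33,34] -> miss, prune
  N9 x:[71/2,46] y:[13,32] z:[18,47] -> miss, prune
  N12 x:[55/2,37] y:[23,34] z:[20,50] -> hit [55/2,34], descend [6, 10, 11]
    N6 x:[29,37] y:[23,29] z:[20,29] -> hit [29,29] leaf, test {P4@t=29, P18(miss)}
    N10 x:[57/2,33] y:[25,32] z:[41,50] -> miss, prune
    N11 x:[55/2,59/2] y:[32,34] z:[30,36] -> miss, prune
  N13 x:[73/2,46] y:[33,47] z:[15,31] -> miss, prune

Summary -> nodes [0, 1, 7, 14, 16, 9, 12, 6, 10, 11, 13]; box-tests=11; leaf-entries=3; first=P4

== RESULT ==
[0, 1, 7, 14, 16, 9, 12, 6, 10, 11, 13]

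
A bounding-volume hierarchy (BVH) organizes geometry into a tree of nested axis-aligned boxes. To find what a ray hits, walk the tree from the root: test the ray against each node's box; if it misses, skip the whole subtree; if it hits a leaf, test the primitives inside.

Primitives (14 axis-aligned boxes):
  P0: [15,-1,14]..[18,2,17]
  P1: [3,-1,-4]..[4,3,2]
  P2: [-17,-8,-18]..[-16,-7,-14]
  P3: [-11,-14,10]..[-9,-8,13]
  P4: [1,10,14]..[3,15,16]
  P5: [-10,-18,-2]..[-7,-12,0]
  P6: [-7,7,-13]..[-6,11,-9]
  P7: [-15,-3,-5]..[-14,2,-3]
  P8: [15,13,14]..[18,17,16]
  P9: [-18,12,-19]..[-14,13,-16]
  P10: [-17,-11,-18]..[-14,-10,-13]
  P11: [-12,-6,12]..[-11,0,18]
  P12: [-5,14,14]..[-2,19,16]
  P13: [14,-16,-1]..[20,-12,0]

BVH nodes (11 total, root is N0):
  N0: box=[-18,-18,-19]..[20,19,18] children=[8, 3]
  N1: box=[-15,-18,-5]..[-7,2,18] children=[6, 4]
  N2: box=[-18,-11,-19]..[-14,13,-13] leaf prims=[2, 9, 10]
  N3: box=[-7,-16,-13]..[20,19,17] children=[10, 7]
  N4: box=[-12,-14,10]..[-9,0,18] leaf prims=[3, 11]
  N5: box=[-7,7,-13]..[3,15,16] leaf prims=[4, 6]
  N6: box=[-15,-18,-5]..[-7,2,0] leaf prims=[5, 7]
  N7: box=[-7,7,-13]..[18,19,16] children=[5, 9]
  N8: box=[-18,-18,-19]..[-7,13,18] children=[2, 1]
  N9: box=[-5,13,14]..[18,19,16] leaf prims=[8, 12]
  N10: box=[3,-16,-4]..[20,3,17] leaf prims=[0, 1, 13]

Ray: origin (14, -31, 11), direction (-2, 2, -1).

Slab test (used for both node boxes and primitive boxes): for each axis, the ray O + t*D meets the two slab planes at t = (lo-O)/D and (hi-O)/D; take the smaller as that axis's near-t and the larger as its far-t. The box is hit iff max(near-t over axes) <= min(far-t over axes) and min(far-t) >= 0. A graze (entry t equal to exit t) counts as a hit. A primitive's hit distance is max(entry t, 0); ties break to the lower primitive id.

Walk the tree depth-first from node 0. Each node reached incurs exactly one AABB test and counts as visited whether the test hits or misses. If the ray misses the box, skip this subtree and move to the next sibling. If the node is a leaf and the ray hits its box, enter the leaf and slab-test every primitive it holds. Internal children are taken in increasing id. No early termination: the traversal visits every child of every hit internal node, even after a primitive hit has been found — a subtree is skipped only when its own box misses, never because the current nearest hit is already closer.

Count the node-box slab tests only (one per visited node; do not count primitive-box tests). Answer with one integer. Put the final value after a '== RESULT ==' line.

Traverse from the root:
N0 x:[-3,16] y:[13/2,25] z:[-7,30] -> hit [13/2,16], descend [3, 8]
  N3 x:[-3,21/2] y:[15/2,25] z:[-6,24] -> hit [15/2,21/2], descend [7, 10]
    N7 x:[-2,21/2] y:[19,25] z:[-5,24] -> miss, prune
    N10 x:[-3,11/2] y:[15/2,17] z:[-6,15] -> miss, prune
  N8 x:[21/2,16] y:[13/2,22] z:[-7,30] -> hit [21/2,16], descend [1, 2]
    N1 x:[21/2,29/2] y:[13/2,33/2] z:[-7,16] -> hit [21/2,29/2], descend [4, 6]
      N4 x:[23/2,13] y:[17/2,31/2] z:[-7,1] -> miss, prune
      N6 x:[21/2,29/2] y:[13/2,33/2] z:[11,16] -> hit [11,29/2] leaf, test {P5(miss), P7@t=14}
    N2 x:[14,16] y:[10,22] z:[24,30] -> miss, prune

Summary -> nodes [0, 3, 7, 10, 8, 1, 4, 6, 2]; box-tests=9; leaf-entries=1; first=P7

== RESULT ==
9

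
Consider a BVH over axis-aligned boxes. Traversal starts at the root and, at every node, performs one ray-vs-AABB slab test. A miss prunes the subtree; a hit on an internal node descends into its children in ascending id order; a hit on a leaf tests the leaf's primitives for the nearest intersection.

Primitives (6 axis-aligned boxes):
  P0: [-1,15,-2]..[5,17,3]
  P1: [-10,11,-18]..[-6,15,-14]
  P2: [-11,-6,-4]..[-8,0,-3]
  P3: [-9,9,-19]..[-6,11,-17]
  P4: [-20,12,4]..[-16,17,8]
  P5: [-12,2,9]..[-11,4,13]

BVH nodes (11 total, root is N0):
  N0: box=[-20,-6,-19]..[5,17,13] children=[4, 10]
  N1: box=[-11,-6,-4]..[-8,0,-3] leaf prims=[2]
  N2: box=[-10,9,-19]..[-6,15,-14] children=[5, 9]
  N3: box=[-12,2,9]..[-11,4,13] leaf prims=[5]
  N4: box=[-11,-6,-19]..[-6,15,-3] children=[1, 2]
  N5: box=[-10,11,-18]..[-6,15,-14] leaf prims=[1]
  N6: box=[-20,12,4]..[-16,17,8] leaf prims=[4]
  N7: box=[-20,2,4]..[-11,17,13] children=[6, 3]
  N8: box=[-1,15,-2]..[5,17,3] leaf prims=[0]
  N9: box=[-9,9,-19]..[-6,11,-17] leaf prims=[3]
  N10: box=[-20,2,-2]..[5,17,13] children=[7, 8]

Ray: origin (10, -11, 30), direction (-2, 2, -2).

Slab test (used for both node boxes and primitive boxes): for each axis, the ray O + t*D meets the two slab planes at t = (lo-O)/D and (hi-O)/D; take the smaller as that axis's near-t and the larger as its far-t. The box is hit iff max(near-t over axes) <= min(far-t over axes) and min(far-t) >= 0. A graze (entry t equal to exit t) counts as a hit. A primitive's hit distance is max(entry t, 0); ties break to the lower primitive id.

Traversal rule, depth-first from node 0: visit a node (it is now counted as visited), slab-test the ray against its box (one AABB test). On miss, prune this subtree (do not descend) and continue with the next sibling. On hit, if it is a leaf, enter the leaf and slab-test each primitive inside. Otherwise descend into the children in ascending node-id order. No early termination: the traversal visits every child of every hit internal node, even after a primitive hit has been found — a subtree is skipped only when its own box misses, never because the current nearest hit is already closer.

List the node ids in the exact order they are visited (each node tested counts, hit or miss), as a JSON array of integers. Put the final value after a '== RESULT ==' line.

Trace the traversal:
N0 x:[5/2,15] y:[5/2,14] z:[17/2,49/2] -> hit [17/2,14], descend [4, 10]
  N4 x:[8,21/2] y:[5/2,13] z:[33/2,49/2] -> miss, prune
  N10 x:[5/2,15] y:[13/2,14] z:[17/2,16] -> hit [17/2,14], descend [7, 8]
    N7 x:[21/2,15] y:[13/2,14] z:[17/2,13] -> hit [21/2,13], descend [3, 6]
      N3 x:[21/2,11] y:[13/2,15/2] z:[17/2,21/2] -> miss, prune
      N6 x:[13,15] y:[23/2,14] z:[11,13] -> hit [13,13] leaf, test {P4@t=13}
    N8 x:[5/2,11/2] y:[13,14] z:[27/2,16] -> miss, prune

Summary -> nodes [0, 4, 10, 7, 3, 6, 8]; box-tests=7; leaf-entries=1; first=P4

== RESULT ==
[0, 4, 10, 7, 3, 6, 8]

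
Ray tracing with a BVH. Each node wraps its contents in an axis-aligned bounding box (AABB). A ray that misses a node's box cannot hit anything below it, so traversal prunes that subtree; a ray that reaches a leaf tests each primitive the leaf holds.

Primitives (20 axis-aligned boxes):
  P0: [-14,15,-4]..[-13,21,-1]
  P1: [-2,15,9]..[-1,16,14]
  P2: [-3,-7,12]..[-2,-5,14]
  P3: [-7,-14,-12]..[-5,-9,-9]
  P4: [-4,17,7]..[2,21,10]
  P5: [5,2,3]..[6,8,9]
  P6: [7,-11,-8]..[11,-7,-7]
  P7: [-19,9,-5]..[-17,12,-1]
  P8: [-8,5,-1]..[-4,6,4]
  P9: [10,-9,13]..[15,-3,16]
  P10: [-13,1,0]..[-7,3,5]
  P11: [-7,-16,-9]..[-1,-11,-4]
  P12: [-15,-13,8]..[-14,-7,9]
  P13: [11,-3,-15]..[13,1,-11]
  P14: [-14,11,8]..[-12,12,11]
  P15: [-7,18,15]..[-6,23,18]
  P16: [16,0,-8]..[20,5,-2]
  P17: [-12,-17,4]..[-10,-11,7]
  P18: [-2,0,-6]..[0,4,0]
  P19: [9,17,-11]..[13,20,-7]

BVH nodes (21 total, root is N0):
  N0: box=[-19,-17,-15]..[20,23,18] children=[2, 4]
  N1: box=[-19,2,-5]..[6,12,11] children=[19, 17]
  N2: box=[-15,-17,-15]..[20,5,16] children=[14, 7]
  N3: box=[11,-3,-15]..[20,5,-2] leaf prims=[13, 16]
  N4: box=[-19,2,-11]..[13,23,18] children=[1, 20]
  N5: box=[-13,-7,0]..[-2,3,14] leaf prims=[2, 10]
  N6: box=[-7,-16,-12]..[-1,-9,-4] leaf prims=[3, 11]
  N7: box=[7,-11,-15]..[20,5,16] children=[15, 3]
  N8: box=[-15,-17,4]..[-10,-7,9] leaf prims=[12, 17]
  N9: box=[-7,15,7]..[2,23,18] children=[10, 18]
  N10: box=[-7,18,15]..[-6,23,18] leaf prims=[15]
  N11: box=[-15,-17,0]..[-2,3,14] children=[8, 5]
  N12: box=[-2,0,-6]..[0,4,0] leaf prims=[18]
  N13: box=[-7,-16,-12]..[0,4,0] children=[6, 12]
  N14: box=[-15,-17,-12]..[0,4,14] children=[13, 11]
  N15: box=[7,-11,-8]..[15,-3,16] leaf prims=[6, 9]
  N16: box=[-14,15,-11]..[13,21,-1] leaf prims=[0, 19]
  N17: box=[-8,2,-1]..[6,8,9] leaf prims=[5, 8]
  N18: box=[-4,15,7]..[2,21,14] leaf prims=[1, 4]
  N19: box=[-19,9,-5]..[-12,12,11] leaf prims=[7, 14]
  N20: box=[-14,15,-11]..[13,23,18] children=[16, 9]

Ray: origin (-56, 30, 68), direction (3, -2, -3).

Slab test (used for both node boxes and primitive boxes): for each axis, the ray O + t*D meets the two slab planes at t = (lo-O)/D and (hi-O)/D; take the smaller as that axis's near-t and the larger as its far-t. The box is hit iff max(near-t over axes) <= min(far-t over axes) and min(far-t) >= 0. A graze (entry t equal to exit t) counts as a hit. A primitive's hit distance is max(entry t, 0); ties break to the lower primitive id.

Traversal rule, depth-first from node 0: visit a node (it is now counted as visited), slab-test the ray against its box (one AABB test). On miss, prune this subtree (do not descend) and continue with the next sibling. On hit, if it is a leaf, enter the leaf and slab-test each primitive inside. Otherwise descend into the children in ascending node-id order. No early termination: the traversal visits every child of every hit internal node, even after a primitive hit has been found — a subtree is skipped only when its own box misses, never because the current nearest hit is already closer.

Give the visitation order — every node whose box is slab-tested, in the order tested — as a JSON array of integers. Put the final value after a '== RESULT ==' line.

Walk:
N0 x:[37/3,76/3] y:[7/2,47/2] z:[50/3,83/3] -> hit [50/3,47/2], descend [2, 4]
  N2 x:[41/3,76/3] y:[25/2,47/2] z:[52/3,83/3] -> hit [52/3,47/2], descend [7, 14]
    N7 x:[21,76/3] y:[25/2,41/2] z:[52/3,83/3] -> miss, prune
    N14 x:[41/3,56/3] y:[13,47/2] z:[18,80/3] -> hit [18,56/3], descend [11, 13]
      N11 x:[41/3,18] y:[27/2,47/2] z:[18,68/3] -> hit [18,18], descend [5, 8]
        N5 x:[43/3,18] y:[27/2,37/2] z:[18,68/3] -> hit [18,18] leaf, test {P2@t=18, P10(miss)}
        N8 x:[41/3,46/3] y:[37/2,47/2] z:[59/3,64/3] -> miss, prune
      N13 x:[49/3,56/3] y:[13,23] z:[68/3,80/3] -> miss, prune
  N4 x:[37/3,23] y:[7/2,14] z:[50/3,79/3] -> miss, prune

9 AABB tests over nodes [0, 2, 7, 14, 11, 5, 8, 13, 4]; 1 leaf entered; closest P2.

== RESULT ==
[0, 2, 7, 14, 11, 5, 8, 13, 4]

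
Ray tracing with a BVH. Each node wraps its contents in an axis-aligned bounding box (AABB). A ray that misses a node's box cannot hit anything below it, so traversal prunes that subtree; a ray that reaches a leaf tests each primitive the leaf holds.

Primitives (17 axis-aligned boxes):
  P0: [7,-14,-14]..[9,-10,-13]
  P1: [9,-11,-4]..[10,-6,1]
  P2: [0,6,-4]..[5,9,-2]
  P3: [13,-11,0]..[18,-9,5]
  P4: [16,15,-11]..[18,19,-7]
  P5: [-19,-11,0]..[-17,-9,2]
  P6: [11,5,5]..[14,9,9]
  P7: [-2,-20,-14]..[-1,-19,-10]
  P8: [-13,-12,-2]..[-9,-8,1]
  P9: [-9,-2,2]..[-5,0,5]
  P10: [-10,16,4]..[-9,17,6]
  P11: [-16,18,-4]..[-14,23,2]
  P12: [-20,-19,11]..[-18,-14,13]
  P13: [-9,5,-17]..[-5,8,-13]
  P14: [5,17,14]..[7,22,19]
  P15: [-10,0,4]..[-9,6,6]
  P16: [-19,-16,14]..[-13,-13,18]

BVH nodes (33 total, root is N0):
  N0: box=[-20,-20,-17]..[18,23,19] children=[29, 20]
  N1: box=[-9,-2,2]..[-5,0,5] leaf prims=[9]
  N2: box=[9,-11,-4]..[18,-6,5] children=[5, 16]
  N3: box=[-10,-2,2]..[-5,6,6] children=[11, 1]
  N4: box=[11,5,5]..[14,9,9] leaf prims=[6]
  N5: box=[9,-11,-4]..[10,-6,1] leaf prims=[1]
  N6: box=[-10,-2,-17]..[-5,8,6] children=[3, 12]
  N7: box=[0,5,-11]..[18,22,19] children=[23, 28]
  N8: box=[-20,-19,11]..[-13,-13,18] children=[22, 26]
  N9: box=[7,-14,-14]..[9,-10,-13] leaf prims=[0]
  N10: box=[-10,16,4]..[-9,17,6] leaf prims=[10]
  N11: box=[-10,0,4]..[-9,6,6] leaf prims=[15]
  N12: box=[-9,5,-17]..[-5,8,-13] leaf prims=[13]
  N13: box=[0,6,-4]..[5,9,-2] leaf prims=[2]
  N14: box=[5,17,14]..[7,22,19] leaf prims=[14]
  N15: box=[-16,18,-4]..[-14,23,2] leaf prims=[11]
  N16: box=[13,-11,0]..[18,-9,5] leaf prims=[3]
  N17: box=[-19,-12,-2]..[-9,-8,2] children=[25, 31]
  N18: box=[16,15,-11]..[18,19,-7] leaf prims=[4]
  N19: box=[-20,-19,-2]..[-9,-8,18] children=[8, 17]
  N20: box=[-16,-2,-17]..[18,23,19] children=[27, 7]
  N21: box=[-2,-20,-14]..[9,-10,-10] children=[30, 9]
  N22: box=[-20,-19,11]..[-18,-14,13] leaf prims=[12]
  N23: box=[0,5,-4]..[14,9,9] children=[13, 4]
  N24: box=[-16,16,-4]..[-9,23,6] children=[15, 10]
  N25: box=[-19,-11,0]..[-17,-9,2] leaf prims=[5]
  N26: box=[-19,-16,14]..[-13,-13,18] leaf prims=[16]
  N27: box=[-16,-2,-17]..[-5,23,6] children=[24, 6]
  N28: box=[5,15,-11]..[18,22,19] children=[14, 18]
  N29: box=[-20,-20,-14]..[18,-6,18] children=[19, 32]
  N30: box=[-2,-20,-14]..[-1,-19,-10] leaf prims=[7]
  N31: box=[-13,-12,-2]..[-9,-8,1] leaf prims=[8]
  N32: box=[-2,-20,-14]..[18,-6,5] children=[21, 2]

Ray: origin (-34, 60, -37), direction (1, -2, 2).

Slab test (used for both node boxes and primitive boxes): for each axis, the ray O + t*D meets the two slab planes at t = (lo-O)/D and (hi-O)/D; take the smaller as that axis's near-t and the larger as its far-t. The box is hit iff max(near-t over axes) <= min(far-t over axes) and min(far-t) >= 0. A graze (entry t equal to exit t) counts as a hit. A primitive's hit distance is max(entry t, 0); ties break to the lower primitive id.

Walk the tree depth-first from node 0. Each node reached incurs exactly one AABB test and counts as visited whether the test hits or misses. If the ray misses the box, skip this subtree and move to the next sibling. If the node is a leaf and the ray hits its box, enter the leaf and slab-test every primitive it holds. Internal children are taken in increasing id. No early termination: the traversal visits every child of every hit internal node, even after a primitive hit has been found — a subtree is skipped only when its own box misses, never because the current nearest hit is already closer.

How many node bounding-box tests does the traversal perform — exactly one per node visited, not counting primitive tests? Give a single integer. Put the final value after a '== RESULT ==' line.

Walk:
N0 x:[14,52] y:[37/2,40] z:[10,28] -> hit [37/2,28], descend [20, 29]
  N20 x:[18,52] y:[37/2,31] z:[10,28] -> hit [37/2,28], descend [7, 27]
    N7 x:[34,52] y:[19,55/2] z:[13,28] -> miss, prune
    N27 x:[18,29] y:[37/2,31] z:[10,43/2] -> hit [37/2,43/2], descend [6, 24]
      N6 x:[24,29] y:[26,31] z:[10,43/2] -> miss, prune
      N24 x:[18,25] y:[37/2,22] z:[33/2,43/2] -> hit [37/2,43/2], descend [10, 15]
        N10 x:[24,25] y:[43/2,22] z:[41/2,43/2] -> miss, prune
        N15 x:[18,20] y:[37/2,21] z:[33/2,39/2] -> hit [37/2,39/2] leaf, test {P11@t=37/2}
  N29 x:[14,52] y:[33,40] z:[23/2,55/2] -> miss, prune

9 AABB tests over nodes [0, 20, 7, 27, 6, 24, 10, 15, 29]; 1 leaf entered; closest P11.

== RESULT ==
9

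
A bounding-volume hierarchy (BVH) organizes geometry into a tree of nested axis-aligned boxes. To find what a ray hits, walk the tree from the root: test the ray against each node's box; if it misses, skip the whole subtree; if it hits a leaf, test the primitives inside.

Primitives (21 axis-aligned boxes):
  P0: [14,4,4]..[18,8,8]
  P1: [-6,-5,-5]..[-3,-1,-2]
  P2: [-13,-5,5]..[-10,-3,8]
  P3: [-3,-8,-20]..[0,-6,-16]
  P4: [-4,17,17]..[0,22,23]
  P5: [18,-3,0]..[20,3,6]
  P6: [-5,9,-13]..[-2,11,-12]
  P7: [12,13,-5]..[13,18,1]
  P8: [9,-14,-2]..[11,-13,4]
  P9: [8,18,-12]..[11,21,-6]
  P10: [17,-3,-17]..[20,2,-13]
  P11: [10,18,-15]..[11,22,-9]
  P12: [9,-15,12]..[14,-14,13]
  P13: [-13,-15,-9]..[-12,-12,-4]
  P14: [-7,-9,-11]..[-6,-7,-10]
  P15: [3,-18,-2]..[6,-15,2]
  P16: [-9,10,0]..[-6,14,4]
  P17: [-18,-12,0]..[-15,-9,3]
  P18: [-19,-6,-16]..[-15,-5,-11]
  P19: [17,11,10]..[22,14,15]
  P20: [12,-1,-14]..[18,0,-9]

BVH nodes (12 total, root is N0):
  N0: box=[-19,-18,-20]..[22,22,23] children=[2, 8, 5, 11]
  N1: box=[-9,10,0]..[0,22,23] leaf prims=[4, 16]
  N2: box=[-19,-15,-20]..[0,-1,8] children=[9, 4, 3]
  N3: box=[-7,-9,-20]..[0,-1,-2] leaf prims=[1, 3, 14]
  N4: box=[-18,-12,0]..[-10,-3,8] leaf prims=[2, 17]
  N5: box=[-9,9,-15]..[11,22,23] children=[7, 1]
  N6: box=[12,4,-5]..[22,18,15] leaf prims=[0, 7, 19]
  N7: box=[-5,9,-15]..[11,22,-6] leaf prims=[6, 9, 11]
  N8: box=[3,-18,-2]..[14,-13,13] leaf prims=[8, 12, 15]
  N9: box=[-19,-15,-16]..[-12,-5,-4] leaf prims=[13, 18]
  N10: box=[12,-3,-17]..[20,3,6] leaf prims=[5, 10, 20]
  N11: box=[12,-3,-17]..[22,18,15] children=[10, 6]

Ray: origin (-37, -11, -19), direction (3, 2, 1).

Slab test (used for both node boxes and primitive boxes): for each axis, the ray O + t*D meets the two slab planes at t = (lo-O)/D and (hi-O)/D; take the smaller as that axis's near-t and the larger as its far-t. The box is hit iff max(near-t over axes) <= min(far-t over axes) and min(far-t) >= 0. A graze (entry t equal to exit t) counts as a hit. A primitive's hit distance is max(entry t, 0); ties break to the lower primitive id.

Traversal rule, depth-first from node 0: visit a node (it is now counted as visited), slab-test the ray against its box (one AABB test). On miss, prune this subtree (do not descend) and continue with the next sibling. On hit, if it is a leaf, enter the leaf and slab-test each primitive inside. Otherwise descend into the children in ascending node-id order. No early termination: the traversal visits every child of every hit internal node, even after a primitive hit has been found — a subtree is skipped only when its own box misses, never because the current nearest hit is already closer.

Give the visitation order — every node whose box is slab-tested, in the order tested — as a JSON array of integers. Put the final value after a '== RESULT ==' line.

Trace the traversal:
N0 x:[6,59/3] y:[-7/2,33/2] z:[-1,42] -> hit [6,33/2], descend [2, 5, 8, 11]
  N2 x:[6,37/3] y:[-2,5] z:[-1,27] -> miss, prune
  N5 x:[28/3,16] y:[10,33/2] z:[4,42] -> hit [10,16], descend [1, 7]
    N1 x:[28/3,37/3] y:[21/2,33/2] z:[19,42] -> miss, prune
    N7 x:[32/3,16] y:[10,33/2] z:[4,13] -> hit [32/3,13] leaf, test {P6(miss), P9(miss), P11(miss)}
  N8 x:[40/3,17] y:[-7/2,-1] z:[17,32] -> miss, prune
  N11 x:[49/3,59/3] y:[4,29/2] z:[2,34] -> miss, prune

Summary -> nodes [0, 2, 5, 1, 7, 8, 11]; box-tests=7; leaf-entries=1; first=miss

== RESULT ==
[0, 2, 5, 1, 7, 8, 11]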